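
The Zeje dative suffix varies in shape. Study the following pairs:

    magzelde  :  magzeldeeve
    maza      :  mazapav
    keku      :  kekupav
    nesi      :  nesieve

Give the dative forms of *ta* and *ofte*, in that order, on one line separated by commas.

tapav, ofteeve

The suffix is conditioned by the last vowel: -eve when the last vowel of the stem is a front vowel (*magzelde*, *nesi*); -pav when the last vowel of the stem is a back vowel (*maza*, *keku*).
The last vowel of *ta* is /a/, which is a back vowel, so the suffix is -pav, giving *tapav*.
*ofte* — last vowel /e/ (a front vowel) → -eve → *ofteeve*.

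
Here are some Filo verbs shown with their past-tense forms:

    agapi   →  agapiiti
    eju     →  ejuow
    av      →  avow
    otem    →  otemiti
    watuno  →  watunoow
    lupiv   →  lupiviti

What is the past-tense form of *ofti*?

oftiiti

The alternation tracks the last vowel of the stem — -iti when the last vowel of the stem is a front vowel (*agapi*, *otem*, *lupiv*); -ow when the last vowel of the stem is a back vowel (*eju*, *av*, *watuno*).
*ofti*: last vowel = /i/, a front vowel → -iti → *oftiiti*.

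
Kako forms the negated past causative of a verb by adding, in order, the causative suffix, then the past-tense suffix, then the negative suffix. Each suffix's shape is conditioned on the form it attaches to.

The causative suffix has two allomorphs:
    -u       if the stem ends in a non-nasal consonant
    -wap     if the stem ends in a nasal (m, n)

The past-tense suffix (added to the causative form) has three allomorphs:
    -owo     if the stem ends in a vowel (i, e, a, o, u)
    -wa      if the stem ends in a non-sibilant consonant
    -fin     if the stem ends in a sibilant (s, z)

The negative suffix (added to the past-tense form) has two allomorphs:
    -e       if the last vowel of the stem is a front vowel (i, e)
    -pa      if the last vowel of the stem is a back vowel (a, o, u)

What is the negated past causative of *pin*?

pinwapwapa

*pin*: final consonant = /n/, a nasal → -wap → *pinwap*.
The causative form *pinwap* — final sound /p/ (a non-sibilant consonant) → -wa → *pinwapwa*.
Since the last vowel of the past-tense form *pinwapwa* is /a/ (a back vowel), it takes -pa, giving *pinwapwapa*.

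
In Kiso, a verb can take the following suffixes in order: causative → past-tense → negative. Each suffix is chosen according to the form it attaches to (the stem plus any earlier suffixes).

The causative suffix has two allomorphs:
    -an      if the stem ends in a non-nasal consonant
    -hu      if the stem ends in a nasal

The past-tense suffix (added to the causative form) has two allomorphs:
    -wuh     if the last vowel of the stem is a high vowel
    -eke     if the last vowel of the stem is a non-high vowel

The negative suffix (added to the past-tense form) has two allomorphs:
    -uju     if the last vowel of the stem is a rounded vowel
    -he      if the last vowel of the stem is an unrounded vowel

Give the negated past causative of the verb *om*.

omhuwuhuju

*om* — final consonant /m/ (a nasal) → -hu → *omhu*.
The causative form *omhu* — last vowel /u/ (a high vowel) → -wuh → *omhuwuh*.
The past-tense form *omhuwuh* — last vowel /u/ (a rounded vowel) → -uju → *omhuwuhuju*.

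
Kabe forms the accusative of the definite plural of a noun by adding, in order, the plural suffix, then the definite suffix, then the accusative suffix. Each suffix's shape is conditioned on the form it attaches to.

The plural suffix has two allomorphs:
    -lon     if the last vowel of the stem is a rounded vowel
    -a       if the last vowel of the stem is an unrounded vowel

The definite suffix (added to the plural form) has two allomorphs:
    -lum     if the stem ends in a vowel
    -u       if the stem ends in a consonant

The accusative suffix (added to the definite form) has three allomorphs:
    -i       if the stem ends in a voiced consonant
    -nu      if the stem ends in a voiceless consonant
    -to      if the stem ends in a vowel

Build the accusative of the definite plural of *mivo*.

Since the last vowel of *mivo* is /o/ (a rounded vowel), it takes -lon, giving *mivolon*.
Since the final sound of the plural form *mivolon* is /n/ (a consonant), it takes -u, giving *mivolonu*.
The definite form *mivolonu* — final sound /u/ (a vowel) → -to → *mivolonuto*.

mivolonuto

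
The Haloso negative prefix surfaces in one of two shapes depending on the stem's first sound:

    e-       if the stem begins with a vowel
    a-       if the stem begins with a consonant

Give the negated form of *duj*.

aduj

*duj* — first sound /d/ (a consonant) → a- → *aduj*.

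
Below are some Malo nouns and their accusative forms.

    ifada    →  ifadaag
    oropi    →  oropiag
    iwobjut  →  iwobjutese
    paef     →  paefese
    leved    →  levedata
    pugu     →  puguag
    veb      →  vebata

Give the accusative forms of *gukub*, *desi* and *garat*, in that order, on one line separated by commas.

The pattern is voicing of the final sound: -ese when the stem ends in a voiceless consonant (*iwobjut*, *paef*); -ata when the stem ends in a voiced consonant (*leved*, *veb*); -ag when the stem ends in a vowel (*ifada*, *oropi*, *pugu*).
Since the final sound of *gukub* is /b/ (a voiced consonant), it takes -ata, giving *gukubata*.
*desi*: final sound = /i/, a vowel → -ag → *desiag*.
The final sound of *garat* is /t/, which is a voiceless consonant, so the suffix is -ese, giving *garatese*.

gukubata, desiag, garatese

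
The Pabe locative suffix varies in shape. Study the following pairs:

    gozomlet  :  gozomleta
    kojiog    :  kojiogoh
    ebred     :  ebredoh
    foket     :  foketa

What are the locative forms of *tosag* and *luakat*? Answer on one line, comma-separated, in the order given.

The suffix is conditioned by the final consonant: -a when the stem ends in a voiceless consonant (*gozomlet*, *foket*); -oh when the stem ends in a voiced consonant (*kojiog*, *ebred*).
The final consonant of *tosag* is /g/, which is voiced, so the suffix is -oh, giving *tosagoh*.
*luakat*: final consonant = /t/, voiceless → -a → *luakata*.

tosagoh, luakata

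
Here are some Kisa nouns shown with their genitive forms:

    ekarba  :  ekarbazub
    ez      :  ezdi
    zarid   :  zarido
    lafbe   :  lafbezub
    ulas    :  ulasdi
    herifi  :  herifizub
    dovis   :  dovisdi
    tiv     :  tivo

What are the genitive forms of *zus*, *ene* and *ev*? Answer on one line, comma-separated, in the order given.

The pattern is sibilance of the final sound: -di when the stem ends in a sibilant (*ez*, *ulas*, *dovis*); -o when the stem ends in a non-sibilant consonant (*zarid*, *tiv*); -zub when the stem ends in a vowel (*ekarba*, *lafbe*, *herifi*).
The final sound of *zus* is /s/, which is a sibilant, so the suffix is -di, giving *zusdi*.
*ene*: final sound = /e/, a vowel → -zub → *enezub*.
*ev* — final sound /v/ (a non-sibilant consonant) → -o → *evo*.

zusdi, enezub, evo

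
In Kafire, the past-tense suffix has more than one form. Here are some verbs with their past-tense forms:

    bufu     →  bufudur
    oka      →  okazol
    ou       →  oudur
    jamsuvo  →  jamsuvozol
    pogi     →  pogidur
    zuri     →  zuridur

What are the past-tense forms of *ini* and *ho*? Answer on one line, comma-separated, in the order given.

The pattern is height harmony: -dur when the last vowel of the stem is a high vowel (*bufu*, *ou*, *pogi*, *zuri*); -zol when the last vowel of the stem is a non-high vowel (*oka*, *jamsuvo*).
Since the last vowel of *ini* is /i/ (a high vowel), it takes -dur, giving *inidur*.
The last vowel of *ho* is /o/, which is a non-high vowel, so the suffix is -zol, giving *hozol*.

inidur, hozol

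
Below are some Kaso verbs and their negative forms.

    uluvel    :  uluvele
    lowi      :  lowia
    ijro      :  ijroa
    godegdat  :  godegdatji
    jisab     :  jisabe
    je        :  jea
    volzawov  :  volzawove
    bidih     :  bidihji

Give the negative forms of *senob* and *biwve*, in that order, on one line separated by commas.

senobe, biwvea

Looking at the final sound of each stem: -ji when the stem ends in a voiceless consonant (*godegdat*, *bidih*); -e when the stem ends in a voiced consonant (*uluvel*, *jisab*, *volzawov*); -a when the stem ends in a vowel (*lowi*, *ijro*, *je*).
The final sound of *senob* is /b/, which is a voiced consonant, so the suffix is -e, giving *senobe*.
Since the final sound of *biwve* is /e/ (a vowel), it takes -a, giving *biwvea*.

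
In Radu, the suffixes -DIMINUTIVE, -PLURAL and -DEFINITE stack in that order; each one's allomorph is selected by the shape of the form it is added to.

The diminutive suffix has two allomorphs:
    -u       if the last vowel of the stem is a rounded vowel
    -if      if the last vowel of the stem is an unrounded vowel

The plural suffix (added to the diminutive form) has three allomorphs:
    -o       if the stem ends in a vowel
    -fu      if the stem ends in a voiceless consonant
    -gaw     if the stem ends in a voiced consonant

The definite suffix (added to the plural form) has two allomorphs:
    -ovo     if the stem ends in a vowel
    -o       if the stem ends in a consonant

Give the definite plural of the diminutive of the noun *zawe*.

zaweiffuovo

The last vowel of *zawe* is /e/, which is an unrounded vowel, so the diminutive suffix is -if, giving *zaweif*.
The diminutive form *zaweif*: final sound = /f/, a voiceless consonant → -fu → *zaweiffu*.
The plural form *zaweiffu* — final sound /u/ (a vowel) → -ovo → *zaweiffuovo*.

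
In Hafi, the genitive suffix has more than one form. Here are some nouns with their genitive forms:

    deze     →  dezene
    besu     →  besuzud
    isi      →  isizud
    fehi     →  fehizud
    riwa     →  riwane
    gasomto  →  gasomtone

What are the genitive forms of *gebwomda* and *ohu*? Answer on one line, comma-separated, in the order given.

The alternation tracks the last vowel of the stem — -zud when the last vowel of the stem is a high vowel (*besu*, *isi*, *fehi*); -ne when the last vowel of the stem is a non-high vowel (*deze*, *riwa*, *gasomto*).
The last vowel of *gebwomda* is /a/, which is a non-high vowel, so the suffix is -ne, giving *gebwomdane*.
Since the last vowel of *ohu* is /u/ (a high vowel), it takes -zud, giving *ohuzud*.

gebwomdane, ohuzud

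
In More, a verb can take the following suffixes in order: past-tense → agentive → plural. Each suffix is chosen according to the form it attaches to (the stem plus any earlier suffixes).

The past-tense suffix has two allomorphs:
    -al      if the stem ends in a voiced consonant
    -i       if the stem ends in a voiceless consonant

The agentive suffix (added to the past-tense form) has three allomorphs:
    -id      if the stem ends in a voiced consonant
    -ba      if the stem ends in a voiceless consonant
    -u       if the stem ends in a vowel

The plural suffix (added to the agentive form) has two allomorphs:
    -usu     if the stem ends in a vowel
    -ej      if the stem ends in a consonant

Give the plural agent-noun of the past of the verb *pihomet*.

Since the final consonant of *pihomet* is /t/ (voiceless), it takes -i, giving *pihometi*.
The past-tense form *pihometi* — final sound /i/ (a vowel) → -u → *pihometiu*.
Since the final sound of the agentive form *pihometiu* is /u/ (a vowel), it takes -usu, giving *pihometiuusu*.

pihometiuusu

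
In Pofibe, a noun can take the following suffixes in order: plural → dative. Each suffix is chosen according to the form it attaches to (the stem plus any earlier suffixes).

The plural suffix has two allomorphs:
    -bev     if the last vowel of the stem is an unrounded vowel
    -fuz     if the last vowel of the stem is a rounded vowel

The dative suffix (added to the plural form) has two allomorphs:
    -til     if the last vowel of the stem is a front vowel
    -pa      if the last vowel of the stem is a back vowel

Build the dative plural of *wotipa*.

The last vowel of *wotipa* is /a/, which is an unrounded vowel, so the plural suffix is -bev, giving *wotipabev*.
The plural form *wotipabev*: last vowel = /e/, a front vowel → -til → *wotipabevtil*.

wotipabevtil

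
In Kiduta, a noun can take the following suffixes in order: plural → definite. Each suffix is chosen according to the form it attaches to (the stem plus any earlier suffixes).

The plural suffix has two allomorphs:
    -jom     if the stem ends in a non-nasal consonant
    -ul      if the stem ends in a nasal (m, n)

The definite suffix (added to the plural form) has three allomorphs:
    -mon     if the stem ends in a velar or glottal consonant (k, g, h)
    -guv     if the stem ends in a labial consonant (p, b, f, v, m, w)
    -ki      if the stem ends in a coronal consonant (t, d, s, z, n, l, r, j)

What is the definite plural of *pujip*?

*pujip* — final consonant /p/ (non-nasal) → -jom → *pujipjom*.
The plural form *pujipjom*: final consonant = /m/, labial → -guv → *pujipjomguv*.

pujipjomguv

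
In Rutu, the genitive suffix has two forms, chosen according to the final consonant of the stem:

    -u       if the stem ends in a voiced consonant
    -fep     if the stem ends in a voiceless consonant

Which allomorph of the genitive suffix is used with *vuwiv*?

-u

*vuwiv* — final consonant /v/ (voiced) → -u.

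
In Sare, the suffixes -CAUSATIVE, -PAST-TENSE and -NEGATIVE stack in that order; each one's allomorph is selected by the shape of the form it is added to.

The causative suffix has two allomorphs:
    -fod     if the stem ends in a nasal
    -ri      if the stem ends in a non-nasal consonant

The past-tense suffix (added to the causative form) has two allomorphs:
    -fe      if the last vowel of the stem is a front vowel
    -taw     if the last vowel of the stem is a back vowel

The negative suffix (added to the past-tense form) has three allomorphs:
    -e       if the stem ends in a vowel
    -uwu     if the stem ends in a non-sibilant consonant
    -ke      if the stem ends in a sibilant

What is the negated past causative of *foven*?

*foven* — final consonant /n/ (a nasal) → -fod → *fovenfod*.
Since the last vowel of the causative form *fovenfod* is /o/ (a back vowel), it takes -taw, giving *fovenfodtaw*.
The past-tense form *fovenfodtaw*: final sound = /w/, a non-sibilant consonant → -uwu → *fovenfodtawuwu*.

fovenfodtawuwu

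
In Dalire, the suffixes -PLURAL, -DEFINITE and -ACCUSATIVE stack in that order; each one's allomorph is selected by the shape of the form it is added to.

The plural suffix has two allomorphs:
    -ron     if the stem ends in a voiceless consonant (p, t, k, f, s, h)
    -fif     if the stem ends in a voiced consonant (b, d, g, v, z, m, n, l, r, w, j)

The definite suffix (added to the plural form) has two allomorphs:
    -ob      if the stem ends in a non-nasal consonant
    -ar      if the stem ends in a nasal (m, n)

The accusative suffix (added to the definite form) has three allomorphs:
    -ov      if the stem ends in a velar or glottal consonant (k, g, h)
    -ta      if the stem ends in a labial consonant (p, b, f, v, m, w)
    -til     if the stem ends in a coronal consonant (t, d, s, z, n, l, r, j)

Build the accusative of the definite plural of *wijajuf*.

Since the final consonant of *wijajuf* is /f/ (voiceless), it takes -ron, giving *wijajufron*.
The plural form *wijajufron* — final consonant /n/ (a nasal) → -ar → *wijajufronar*.
The final consonant of the definite form *wijajufronar* is /r/, which is coronal, so the accusative suffix is -til, giving *wijajufronartil*.

wijajufronartil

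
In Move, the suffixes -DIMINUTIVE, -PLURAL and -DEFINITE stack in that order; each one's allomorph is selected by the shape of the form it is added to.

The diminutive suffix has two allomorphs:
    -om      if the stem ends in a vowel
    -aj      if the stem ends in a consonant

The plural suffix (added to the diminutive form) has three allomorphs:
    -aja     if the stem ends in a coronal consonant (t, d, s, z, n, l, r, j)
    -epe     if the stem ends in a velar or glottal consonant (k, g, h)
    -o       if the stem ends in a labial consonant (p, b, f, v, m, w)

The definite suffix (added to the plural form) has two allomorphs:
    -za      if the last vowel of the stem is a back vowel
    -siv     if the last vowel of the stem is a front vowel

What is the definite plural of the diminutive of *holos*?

Since the final sound of *holos* is /s/ (a consonant), it takes -aj, giving *holosaj*.
The final consonant of the diminutive form *holosaj* is /j/, which is coronal, so the plural suffix is -aja, giving *holosajaja*.
The plural form *holosajaja*: last vowel = /a/, a back vowel → -za → *holosajajaza*.

holosajajaza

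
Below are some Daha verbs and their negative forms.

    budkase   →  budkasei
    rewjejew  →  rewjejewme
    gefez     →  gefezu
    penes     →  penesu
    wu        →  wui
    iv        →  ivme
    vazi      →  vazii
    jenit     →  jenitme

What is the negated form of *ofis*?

The alternation tracks the final sound of the stem — -u when the stem ends in a sibilant (*gefez*, *penes*); -me when the stem ends in a non-sibilant consonant (*rewjejew*, *iv*, *jenit*); -i when the stem ends in a vowel (*budkase*, *wu*, *vazi*).
*ofis*: final sound = /s/, a sibilant → -u → *ofisu*.

ofisu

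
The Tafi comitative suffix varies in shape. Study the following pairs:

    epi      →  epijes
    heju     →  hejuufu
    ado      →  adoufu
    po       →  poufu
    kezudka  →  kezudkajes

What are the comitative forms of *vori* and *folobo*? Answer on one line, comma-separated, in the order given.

vorijes, foloboufu

Looking at the last vowel of each stem: -ufu when the last vowel of the stem is a rounded vowel (*heju*, *ado*, *po*); -jes when the last vowel of the stem is an unrounded vowel (*epi*, *kezudka*).
Since the last vowel of *vori* is /i/ (an unrounded vowel), it takes -jes, giving *vorijes*.
Since the last vowel of *folobo* is /o/ (a rounded vowel), it takes -ufu, giving *foloboufu*.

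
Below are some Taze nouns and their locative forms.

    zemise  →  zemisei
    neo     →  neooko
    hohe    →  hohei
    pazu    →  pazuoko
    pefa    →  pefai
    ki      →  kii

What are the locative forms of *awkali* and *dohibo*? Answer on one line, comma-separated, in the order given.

The pattern is rounding harmony: -oko when the last vowel of the stem is a rounded vowel (*neo*, *pazu*); -i when the last vowel of the stem is an unrounded vowel (*zemise*, *hohe*, *pefa*, *ki*).
*awkali* — last vowel /i/ (an unrounded vowel) → -i → *awkalii*.
The last vowel of *dohibo* is /o/, which is a rounded vowel, so the suffix is -oko, giving *dohibooko*.

awkalii, dohibooko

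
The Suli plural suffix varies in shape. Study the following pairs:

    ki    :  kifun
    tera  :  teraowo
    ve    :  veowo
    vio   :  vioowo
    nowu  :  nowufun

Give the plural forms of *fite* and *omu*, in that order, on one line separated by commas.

Looking at the last vowel of each stem: -fun when the last vowel of the stem is a high vowel (*ki*, *nowu*); -owo when the last vowel of the stem is a non-high vowel (*tera*, *ve*, *vio*).
The last vowel of *fite* is /e/, which is a non-high vowel, so the suffix is -owo, giving *fiteowo*.
Since the last vowel of *omu* is /u/ (a high vowel), it takes -fun, giving *omufun*.

fiteowo, omufun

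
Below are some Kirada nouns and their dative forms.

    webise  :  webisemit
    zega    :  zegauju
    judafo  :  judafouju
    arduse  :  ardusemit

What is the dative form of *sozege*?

sozegemit

The pattern is front/back vowel harmony: -mit when the last vowel of the stem is a front vowel (*webise*, *arduse*); -uju when the last vowel of the stem is a back vowel (*zega*, *judafo*).
*sozege*: last vowel = /e/, a front vowel → -mit → *sozegemit*.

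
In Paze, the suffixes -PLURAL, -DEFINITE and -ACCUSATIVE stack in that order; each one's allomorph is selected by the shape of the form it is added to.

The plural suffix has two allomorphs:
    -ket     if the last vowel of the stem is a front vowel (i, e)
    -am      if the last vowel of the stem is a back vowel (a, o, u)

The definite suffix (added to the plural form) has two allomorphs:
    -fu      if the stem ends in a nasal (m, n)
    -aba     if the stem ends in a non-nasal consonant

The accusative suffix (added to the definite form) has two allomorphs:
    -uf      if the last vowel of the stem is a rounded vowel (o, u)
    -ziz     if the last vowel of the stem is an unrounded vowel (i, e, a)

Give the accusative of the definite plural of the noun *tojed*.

tojedketabaziz

Since the last vowel of *tojed* is /e/ (a front vowel), it takes -ket, giving *tojedket*.
The plural form *tojedket*: final consonant = /t/, non-nasal → -aba → *tojedketaba*.
The last vowel of the definite form *tojedketaba* is /a/, which is an unrounded vowel, so the accusative suffix is -ziz, giving *tojedketabaziz*.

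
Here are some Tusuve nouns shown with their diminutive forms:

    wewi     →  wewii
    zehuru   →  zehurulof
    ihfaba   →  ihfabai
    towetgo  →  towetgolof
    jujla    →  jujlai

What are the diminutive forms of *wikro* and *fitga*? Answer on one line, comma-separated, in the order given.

wikrolof, fitgai

Looking at the last vowel of each stem: -lof when the last vowel of the stem is a rounded vowel (*zehuru*, *towetgo*); -i when the last vowel of the stem is an unrounded vowel (*wewi*, *ihfaba*, *jujla*).
Since the last vowel of *wikro* is /o/ (a rounded vowel), it takes -lof, giving *wikrolof*.
Since the last vowel of *fitga* is /a/ (an unrounded vowel), it takes -i, giving *fitgai*.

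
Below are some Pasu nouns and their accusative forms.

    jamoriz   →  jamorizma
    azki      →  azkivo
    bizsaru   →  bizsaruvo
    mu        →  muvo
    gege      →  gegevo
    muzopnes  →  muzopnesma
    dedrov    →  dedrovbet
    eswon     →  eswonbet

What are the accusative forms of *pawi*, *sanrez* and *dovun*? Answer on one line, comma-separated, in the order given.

The alternation tracks the final sound of the stem — -ma when the stem ends in a sibilant (*jamoriz*, *muzopnes*); -bet when the stem ends in a non-sibilant consonant (*dedrov*, *eswon*); -vo when the stem ends in a vowel (*azki*, *bizsaru*, *mu*, *gege*).
The final sound of *pawi* is /i/, which is a vowel, so the suffix is -vo, giving *pawivo*.
*sanrez* — final sound /z/ (a sibilant) → -ma → *sanrezma*.
*dovun*: final sound = /n/, a non-sibilant consonant → -bet → *dovunbet*.

pawivo, sanrezma, dovunbet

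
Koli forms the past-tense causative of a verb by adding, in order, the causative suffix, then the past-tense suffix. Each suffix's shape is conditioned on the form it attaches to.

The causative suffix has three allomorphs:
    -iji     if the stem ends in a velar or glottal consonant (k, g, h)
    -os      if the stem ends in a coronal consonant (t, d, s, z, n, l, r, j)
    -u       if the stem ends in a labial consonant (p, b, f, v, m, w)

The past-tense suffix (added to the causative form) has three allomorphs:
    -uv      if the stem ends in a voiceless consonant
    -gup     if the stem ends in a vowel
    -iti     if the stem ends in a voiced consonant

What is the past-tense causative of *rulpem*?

*rulpem* — final consonant /m/ (labial) → -u → *rulpemu*.
The causative form *rulpemu*: final sound = /u/, a vowel → -gup → *rulpemugup*.

rulpemugup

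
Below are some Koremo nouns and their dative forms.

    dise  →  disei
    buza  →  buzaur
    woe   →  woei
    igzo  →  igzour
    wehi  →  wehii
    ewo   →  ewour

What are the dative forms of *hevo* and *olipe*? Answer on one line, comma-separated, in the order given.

The suffix is conditioned by the last vowel: -i when the last vowel of the stem is a front vowel (*dise*, *woe*, *wehi*); -ur when the last vowel of the stem is a back vowel (*buza*, *igzo*, *ewo*).
Since the last vowel of *hevo* is /o/ (a back vowel), it takes -ur, giving *hevour*.
Since the last vowel of *olipe* is /e/ (a front vowel), it takes -i, giving *olipei*.

hevour, olipei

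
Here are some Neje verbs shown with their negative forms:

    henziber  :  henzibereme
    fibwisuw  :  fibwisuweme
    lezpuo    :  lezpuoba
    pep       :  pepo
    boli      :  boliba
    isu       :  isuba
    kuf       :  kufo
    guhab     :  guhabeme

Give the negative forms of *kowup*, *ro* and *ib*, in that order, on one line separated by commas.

kowupo, roba, ibeme

Looking at the final sound of each stem: -o when the stem ends in a voiceless consonant (*pep*, *kuf*); -eme when the stem ends in a voiced consonant (*henziber*, *fibwisuw*, *guhab*); -ba when the stem ends in a vowel (*lezpuo*, *boli*, *isu*).
*kowup*: final sound = /p/, a voiceless consonant → -o → *kowupo*.
Since the final sound of *ro* is /o/ (a vowel), it takes -ba, giving *roba*.
*ib* — final sound /b/ (a voiced consonant) → -eme → *ibeme*.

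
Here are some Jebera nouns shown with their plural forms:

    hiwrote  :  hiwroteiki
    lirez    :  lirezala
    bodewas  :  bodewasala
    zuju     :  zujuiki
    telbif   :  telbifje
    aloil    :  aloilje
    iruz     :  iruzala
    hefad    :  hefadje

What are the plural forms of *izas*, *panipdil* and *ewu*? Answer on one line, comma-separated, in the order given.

izasala, panipdilje, ewuiki

The suffix is conditioned by the final sound: -ala when the stem ends in a sibilant (*lirez*, *bodewas*, *iruz*); -je when the stem ends in a non-sibilant consonant (*telbif*, *aloil*, *hefad*); -iki when the stem ends in a vowel (*hiwrote*, *zuju*).
The final sound of *izas* is /s/, which is a sibilant, so the suffix is -ala, giving *izasala*.
*panipdil* — final sound /l/ (a non-sibilant consonant) → -je → *panipdilje*.
*ewu*: final sound = /u/, a vowel → -iki → *ewuiki*.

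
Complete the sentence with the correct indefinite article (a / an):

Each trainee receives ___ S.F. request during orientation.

an

The indefinite article is chosen by the initial *sound* of the following word, not its spelling.
The initialism *S.F.* is read letter by letter; the first letter, S, is pronounced /ɛs/, which begins with a vowel sound.
So the article is *an*: Each trainee receives an S.F. request during orientation.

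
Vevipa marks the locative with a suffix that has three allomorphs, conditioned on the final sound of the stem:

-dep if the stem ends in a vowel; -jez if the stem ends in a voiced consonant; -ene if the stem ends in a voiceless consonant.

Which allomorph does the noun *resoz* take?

-jez

Since the final sound of *resoz* is /z/ (a voiced consonant), it takes -jez.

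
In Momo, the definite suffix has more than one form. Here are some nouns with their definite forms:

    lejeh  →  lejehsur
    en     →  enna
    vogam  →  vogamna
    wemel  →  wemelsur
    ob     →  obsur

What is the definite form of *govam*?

govamna

The alternation tracks the final consonant of the stem — -na when the stem ends in a nasal (*en*, *vogam*); -sur when the stem ends in a non-nasal consonant (*lejeh*, *wemel*, *ob*).
*govam* — final consonant /m/ (a nasal) → -na → *govamna*.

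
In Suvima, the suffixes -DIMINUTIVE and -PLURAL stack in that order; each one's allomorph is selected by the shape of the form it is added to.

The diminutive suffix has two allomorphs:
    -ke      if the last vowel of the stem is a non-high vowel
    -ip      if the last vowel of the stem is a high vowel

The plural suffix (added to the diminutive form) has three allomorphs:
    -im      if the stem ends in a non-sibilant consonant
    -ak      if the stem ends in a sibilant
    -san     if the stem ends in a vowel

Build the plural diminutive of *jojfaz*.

jojfazkesan

*jojfaz* — last vowel /a/ (a non-high vowel) → -ke → *jojfazke*.
Since the final sound of the diminutive form *jojfazke* is /e/ (a vowel), it takes -san, giving *jojfazkesan*.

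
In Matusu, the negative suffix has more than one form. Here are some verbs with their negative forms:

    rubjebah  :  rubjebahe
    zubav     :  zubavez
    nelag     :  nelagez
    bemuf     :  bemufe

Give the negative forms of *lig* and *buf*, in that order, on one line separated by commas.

The alternation tracks the final consonant of the stem — -e when the stem ends in a voiceless consonant (*rubjebah*, *bemuf*); -ez when the stem ends in a voiced consonant (*zubav*, *nelag*).
The final consonant of *lig* is /g/, which is voiced, so the suffix is -ez, giving *ligez*.
Since the final consonant of *buf* is /f/ (voiceless), it takes -e, giving *bufe*.

ligez, bufe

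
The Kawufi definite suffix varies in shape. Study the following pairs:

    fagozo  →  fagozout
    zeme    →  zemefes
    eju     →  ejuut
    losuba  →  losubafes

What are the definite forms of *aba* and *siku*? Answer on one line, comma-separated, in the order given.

The pattern is rounding harmony: -ut when the last vowel of the stem is a rounded vowel (*fagozo*, *eju*); -fes when the last vowel of the stem is an unrounded vowel (*zeme*, *losuba*).
*aba* — last vowel /a/ (an unrounded vowel) → -fes → *abafes*.
Since the last vowel of *siku* is /u/ (a rounded vowel), it takes -ut, giving *sikuut*.

abafes, sikuut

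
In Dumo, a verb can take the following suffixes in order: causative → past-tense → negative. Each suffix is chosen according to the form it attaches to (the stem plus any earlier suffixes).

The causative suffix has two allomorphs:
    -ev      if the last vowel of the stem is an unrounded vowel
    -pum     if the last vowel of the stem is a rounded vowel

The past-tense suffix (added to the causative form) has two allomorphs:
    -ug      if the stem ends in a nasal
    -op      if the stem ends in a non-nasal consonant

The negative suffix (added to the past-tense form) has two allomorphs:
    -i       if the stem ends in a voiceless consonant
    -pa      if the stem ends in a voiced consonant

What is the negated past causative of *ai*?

aievopi

The last vowel of *ai* is /i/, which is an unrounded vowel, so the causative suffix is -ev, giving *aiev*.
The final consonant of the causative form *aiev* is /v/, which is non-nasal, so the past-tense suffix is -op, giving *aievop*.
The past-tense form *aievop*: final consonant = /p/, voiceless → -i → *aievopi*.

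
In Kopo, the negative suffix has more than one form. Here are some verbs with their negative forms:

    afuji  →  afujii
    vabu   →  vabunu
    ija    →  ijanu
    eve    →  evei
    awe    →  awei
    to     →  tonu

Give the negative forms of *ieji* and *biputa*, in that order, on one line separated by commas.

The alternation tracks the last vowel of the stem — -i when the last vowel of the stem is a front vowel (*afuji*, *eve*, *awe*); -nu when the last vowel of the stem is a back vowel (*vabu*, *ija*, *to*).
*ieji*: last vowel = /i/, a front vowel → -i → *iejii*.
The last vowel of *biputa* is /a/, which is a back vowel, so the suffix is -nu, giving *biputanu*.

iejii, biputanu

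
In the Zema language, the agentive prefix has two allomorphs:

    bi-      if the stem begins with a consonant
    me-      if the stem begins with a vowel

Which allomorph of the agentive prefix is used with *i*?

me-

*i*: first sound = /i/, a vowel → me-.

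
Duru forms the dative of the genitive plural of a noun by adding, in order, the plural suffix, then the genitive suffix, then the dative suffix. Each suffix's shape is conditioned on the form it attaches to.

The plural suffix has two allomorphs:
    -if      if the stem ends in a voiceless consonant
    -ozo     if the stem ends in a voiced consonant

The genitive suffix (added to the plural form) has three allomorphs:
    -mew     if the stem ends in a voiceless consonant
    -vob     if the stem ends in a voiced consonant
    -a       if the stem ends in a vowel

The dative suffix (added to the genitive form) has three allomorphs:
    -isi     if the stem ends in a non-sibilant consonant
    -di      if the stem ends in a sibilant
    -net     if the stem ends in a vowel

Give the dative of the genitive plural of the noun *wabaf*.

*wabaf*: final consonant = /f/, voiceless → -if → *wabafif*.
The plural form *wabafif* — final sound /f/ (a voiceless consonant) → -mew → *wabafifmew*.
Since the final sound of the genitive form *wabafifmew* is /w/ (a non-sibilant consonant), it takes -isi, giving *wabafifmewisi*.

wabafifmewisi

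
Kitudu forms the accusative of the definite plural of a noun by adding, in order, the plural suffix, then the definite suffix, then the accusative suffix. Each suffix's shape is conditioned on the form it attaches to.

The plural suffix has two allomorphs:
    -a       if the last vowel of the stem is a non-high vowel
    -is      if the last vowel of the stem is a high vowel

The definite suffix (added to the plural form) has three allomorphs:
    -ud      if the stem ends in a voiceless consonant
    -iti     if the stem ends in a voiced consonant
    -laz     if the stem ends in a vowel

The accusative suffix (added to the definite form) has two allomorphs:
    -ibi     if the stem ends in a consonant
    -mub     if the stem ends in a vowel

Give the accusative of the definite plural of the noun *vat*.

The last vowel of *vat* is /a/, which is a non-high vowel, so the plural suffix is -a, giving *vata*.
The final sound of the plural form *vata* is /a/, which is a vowel, so the definite suffix is -laz, giving *vatalaz*.
The definite form *vatalaz*: final sound = /z/, a consonant → -ibi → *vatalazibi*.

vatalazibi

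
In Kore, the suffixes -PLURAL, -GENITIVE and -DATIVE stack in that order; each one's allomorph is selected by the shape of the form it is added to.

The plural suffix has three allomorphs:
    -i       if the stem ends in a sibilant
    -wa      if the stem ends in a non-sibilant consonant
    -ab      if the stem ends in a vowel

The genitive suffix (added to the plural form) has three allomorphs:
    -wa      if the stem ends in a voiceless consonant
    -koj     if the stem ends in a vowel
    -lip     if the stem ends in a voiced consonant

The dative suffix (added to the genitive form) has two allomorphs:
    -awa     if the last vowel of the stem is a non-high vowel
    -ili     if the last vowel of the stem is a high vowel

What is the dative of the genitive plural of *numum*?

The final sound of *numum* is /m/, which is a non-sibilant consonant, so the plural suffix is -wa, giving *numumwa*.
Since the final sound of the plural form *numumwa* is /a/ (a vowel), it takes -koj, giving *numumwakoj*.
The genitive form *numumwakoj* — last vowel /o/ (a non-high vowel) → -awa → *numumwakojawa*.

numumwakojawa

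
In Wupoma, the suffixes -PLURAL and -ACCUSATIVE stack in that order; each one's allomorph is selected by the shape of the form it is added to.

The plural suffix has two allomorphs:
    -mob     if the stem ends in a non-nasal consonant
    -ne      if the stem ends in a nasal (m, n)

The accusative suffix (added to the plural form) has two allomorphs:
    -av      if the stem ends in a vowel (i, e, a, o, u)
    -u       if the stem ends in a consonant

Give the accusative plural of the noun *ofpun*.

Since the final consonant of *ofpun* is /n/ (a nasal), it takes -ne, giving *ofpunne*.
The plural form *ofpunne*: final sound = /e/, a vowel → -av → *ofpunneav*.

ofpunneav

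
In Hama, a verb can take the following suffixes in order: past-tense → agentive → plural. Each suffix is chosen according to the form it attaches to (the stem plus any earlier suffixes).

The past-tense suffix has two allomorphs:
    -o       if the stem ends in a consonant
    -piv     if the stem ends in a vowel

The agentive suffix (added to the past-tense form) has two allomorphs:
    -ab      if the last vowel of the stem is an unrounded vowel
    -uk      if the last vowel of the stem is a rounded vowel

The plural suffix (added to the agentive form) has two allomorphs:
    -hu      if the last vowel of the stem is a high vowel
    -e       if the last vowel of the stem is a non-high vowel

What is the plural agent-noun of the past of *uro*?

uropivabe

The final sound of *uro* is /o/, which is a vowel, so the past-tense suffix is -piv, giving *uropiv*.
The past-tense form *uropiv* — last vowel /i/ (an unrounded vowel) → -ab → *uropivab*.
The agentive form *uropivab* — last vowel /a/ (a non-high vowel) → -e → *uropivabe*.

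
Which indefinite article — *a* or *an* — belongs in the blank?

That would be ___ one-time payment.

a

The indefinite article is chosen by the initial *sound* of the following word, not its spelling.
*one-time* begins with the sound /wʌ/ (*one* pronounced /wʌn/) — a consonant sound.
So the article is *a*: That would be a one-time payment.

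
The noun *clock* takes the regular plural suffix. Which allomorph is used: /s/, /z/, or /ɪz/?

The stem *clock* ends in a voiceless non-sibilant consonant.
The plural suffix surfaces as /ɪz/ after sibilants, /s/ after other voiceless consonants, and /z/ after other voiced sounds.
So the plural -s on *clock* is pronounced /s/.

/s/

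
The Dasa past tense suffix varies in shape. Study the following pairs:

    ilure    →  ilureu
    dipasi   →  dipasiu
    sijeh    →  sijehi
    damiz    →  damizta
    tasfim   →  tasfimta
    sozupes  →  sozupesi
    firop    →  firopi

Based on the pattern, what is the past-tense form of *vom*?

The alternation tracks the final sound of the stem — -i when the stem ends in a voiceless consonant (*sijeh*, *sozupes*, *firop*); -ta when the stem ends in a voiced consonant (*damiz*, *tasfim*); -u when the stem ends in a vowel (*ilure*, *dipasi*).
*vom*: final sound = /m/, a voiced consonant → -ta → *vomta*.

vomta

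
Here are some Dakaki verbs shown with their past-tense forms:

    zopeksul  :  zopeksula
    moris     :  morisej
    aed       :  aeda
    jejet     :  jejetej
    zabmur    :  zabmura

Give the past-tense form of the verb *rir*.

The alternation tracks the final consonant of the stem — -ej when the stem ends in a voiceless consonant (*moris*, *jejet*); -a when the stem ends in a voiced consonant (*zopeksul*, *aed*, *zabmur*).
*rir*: final consonant = /r/, voiced → -a → *rira*.

rira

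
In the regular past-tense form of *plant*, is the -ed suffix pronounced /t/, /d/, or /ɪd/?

/ɪd/

The stem *plant* ends in /t/ or /d/.
The -ed suffix is realized as /ɪd/ after /t, d/; as /t/ after other voiceless consonants; and as /d/ after other voiced sounds.
So -ed on *plant* is pronounced /ɪd/.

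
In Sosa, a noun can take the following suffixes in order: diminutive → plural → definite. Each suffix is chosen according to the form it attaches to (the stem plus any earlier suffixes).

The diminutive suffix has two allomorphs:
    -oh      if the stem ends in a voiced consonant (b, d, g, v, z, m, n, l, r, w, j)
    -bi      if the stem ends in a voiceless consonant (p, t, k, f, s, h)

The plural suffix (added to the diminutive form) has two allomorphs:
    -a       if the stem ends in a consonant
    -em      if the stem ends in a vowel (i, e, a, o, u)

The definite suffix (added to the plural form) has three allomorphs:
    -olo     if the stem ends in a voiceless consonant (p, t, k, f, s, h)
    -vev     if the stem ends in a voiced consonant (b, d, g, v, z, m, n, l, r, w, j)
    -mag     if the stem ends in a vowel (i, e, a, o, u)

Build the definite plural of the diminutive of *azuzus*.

Since the final consonant of *azuzus* is /s/ (voiceless), it takes -bi, giving *azuzusbi*.
Since the final sound of the diminutive form *azuzusbi* is /i/ (a vowel), it takes -em, giving *azuzusbiem*.
The final sound of the plural form *azuzusbiem* is /m/, which is a voiced consonant, so the definite suffix is -vev, giving *azuzusbiemvev*.

azuzusbiemvev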